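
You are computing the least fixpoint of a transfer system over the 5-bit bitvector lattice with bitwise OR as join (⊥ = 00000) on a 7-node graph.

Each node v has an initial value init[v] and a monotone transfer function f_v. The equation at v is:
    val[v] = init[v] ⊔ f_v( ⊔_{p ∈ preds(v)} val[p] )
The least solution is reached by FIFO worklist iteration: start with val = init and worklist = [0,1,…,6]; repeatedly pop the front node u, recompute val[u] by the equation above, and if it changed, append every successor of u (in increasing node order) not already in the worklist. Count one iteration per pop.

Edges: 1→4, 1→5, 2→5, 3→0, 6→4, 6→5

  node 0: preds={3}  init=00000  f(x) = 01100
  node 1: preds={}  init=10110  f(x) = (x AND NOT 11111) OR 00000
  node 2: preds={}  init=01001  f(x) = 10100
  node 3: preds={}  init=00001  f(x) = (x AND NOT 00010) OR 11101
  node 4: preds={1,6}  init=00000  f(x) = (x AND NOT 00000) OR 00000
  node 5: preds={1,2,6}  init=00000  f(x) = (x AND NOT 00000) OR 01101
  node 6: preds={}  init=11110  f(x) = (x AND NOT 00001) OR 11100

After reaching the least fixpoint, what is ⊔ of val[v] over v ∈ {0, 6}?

Trace (8 dequeues):
  [1] u=0 | in 00001 | out 01100 | prev 00000 | push {}
  [2] u=1 | in 00000 | out 10110 | ==
  [3] u=2 | in 00000 | out 11101 | prev 01001 | push {}
  [4] u=3 | in 00000 | out 11101 | prev 00001 | push {0}
  [5] u=4 | in 11110 | out 11110 | prev 00000 | push {}
  [6] u=5 | in 11111 | out 11111 | prev 00000 | push {}
  [7] u=6 | in 00000 | out 11110 | ==
  [8] u=0 | in 11101 | out 01100 | ==

Converged values:
  [0] 01100
  [1] 10110
  [2] 11101
  [3] 11101
  [4] 11110
  [5] 11111
  [6] 11110

11110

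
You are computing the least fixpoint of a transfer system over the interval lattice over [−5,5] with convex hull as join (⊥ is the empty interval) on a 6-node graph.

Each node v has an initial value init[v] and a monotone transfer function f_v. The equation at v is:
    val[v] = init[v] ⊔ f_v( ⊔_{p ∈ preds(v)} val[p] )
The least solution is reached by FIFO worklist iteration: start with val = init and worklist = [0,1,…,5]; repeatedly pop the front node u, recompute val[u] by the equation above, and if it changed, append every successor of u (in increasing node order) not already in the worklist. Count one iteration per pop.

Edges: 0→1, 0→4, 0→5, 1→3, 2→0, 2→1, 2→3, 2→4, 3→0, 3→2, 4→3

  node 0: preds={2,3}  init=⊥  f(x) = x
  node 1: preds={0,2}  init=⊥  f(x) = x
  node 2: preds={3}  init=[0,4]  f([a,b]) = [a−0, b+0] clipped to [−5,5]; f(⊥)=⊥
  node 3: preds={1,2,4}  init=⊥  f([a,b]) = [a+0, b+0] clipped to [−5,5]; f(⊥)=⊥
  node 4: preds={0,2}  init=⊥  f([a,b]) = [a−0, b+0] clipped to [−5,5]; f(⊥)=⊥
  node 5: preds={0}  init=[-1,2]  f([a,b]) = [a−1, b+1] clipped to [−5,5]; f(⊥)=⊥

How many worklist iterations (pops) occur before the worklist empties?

9

Worklist (9 pops):
  #1 pop 0: in=[0,4] → [0,4] (was ⊥); enqueue []
  #2 pop 1: in=[0,4] → [0,4] (was ⊥); enqueue []
  #3 pop 2: in=⊥ → [0,4] (no change)
  #4 pop 3: in=[0,4] → [0,4] (was ⊥); enqueue [0,2]
  #5 pop 4: in=[0,4] → [0,4] (was ⊥); enqueue [3]
  #6 pop 5: in=[0,4] → [-1,5] (was [-1,2]); enqueue []
  #7 pop 0: in=[0,4] → [0,4] (no change)
  #8 pop 2: in=[0,4] → [0,4] (no change)
  #9 pop 3: in=[0,4] → [0,4] (no change)

Fixpoint:
  val[0] = [0,4]
  val[1] = [0,4]
  val[2] = [0,4]
  val[3] = [0,4]
  val[4] = [0,4]
  val[5] = [-1,5]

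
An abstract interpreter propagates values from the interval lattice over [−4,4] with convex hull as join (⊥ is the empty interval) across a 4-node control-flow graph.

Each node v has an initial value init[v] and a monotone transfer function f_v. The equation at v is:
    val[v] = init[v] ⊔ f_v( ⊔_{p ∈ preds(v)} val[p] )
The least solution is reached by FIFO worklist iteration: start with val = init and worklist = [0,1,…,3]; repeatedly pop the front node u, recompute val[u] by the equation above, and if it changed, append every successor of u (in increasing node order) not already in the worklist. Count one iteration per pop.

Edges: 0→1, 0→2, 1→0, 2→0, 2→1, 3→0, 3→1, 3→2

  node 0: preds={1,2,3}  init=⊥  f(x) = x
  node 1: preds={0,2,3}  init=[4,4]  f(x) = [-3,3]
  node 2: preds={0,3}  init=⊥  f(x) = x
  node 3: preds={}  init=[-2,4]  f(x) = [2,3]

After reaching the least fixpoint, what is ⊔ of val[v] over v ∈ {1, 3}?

[-3,4]

Trace (9 dequeues):
  [1] u=0 | in [-2,4] | out [-2,4] | prev ⊥ | push {}
  [2] u=1 | in [-2,4] | out [-3,4] | prev [4,4] | push {0}
  [3] u=2 | in [-2,4] | out [-2,4] | prev ⊥ | push {1}
  [4] u=3 | in ⊥ | out [-2,4] | ==
  [5] u=0 | in [-3,4] | out [-3,4] | prev [-2,4] | push {2}
  [6] u=1 | in [-3,4] | out [-3,4] | ==
  [7] u=2 | in [-3,4] | out [-3,4] | prev [-2,4] | push {0,1}
  [8] u=0 | in [-3,4] | out [-3,4] | ==
  [9] u=1 | in [-3,4] | out [-3,4] | ==

Converged values:
  [0] [-3,4]
  [1] [-3,4]
  [2] [-3,4]
  [3] [-2,4]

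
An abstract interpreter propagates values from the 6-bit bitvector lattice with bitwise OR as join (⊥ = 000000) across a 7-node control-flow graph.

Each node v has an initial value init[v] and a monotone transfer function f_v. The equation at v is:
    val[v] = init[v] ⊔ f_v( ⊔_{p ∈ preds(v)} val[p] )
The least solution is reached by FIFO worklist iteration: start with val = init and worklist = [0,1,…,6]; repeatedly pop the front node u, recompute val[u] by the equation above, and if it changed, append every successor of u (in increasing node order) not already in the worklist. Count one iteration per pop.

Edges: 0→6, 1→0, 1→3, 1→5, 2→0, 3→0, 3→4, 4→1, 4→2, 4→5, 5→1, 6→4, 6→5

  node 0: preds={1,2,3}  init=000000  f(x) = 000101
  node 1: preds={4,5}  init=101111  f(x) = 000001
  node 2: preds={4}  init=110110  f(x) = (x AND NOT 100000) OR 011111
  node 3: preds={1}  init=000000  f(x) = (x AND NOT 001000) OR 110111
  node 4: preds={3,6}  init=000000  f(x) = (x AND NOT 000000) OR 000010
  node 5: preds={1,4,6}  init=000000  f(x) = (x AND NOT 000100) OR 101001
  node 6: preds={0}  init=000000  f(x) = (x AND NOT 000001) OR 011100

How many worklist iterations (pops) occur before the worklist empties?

14

Trace (14 dequeues):
  [1] u=0 | in 111111 | out 000101 | prev 000000 | push {}
  [2] u=1 | in 000000 | out 101111 | ==
  [3] u=2 | in 000000 | out 111111 | prev 110110 | push {0}
  [4] u=3 | in 101111 | out 110111 | prev 000000 | push {}
  [5] u=4 | in 110111 | out 110111 | prev 000000 | push {1,2}
  [6] u=5 | in 111111 | out 111011 | prev 000000 | push {}
  [7] u=6 | in 000101 | out 011100 | prev 000000 | push {4,5}
  [8] u=0 | in 111111 | out 000101 | ==
  [9] u=1 | in 111111 | out 101111 | ==
  [10] u=2 | in 110111 | out 111111 | ==
  [11] u=4 | in 111111 | out 111111 | prev 110111 | push {1,2}
  [12] u=5 | in 111111 | out 111011 | ==
  [13] u=1 | in 111111 | out 101111 | ==
  [14] u=2 | in 111111 | out 111111 | ==

Converged values:
  [0] 000101
  [1] 101111
  [2] 111111
  [3] 110111
  [4] 111111
  [5] 111011
  [6] 011100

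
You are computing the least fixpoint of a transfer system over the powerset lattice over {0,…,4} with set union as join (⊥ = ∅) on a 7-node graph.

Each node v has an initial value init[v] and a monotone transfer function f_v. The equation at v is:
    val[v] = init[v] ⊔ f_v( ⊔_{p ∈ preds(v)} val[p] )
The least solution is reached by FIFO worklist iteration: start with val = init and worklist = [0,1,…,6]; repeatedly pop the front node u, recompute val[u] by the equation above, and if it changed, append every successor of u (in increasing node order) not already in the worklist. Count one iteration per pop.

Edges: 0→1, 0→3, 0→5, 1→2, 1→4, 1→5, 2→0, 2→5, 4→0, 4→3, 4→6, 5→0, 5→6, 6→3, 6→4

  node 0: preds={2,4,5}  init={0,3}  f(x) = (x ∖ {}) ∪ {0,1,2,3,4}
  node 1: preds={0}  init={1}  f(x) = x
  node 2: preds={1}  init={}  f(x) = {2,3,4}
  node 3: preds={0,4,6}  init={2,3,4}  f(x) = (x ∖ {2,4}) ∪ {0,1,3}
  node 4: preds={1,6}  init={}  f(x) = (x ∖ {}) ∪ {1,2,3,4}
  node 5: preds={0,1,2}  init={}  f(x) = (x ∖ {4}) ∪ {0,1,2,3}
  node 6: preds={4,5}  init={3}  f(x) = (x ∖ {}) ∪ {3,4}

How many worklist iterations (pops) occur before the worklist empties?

10

Worklist (10 pops):
  #1 pop 0: in={} → {0,1,2,3,4} (was {0,3}); enqueue []
  #2 pop 1: in={0,1,2,3,4} → {0,1,2,3,4} (was {1}); enqueue []
  #3 pop 2: in={0,1,2,3,4} → {2,3,4} (was {}); enqueue [0]
  #4 pop 3: in={0,1,2,3,4} → {0,1,2,3,4} (was {2,3,4}); enqueue []
  #5 pop 4: in={0,1,2,3,4} → {0,1,2,3,4} (was {}); enqueue [3]
  #6 pop 5: in={0,1,2,3,4} → {0,1,2,3} (was {}); enqueue []
  #7 pop 6: in={0,1,2,3,4} → {0,1,2,3,4} (was {3}); enqueue [4]
  #8 pop 0: in={0,1,2,3,4} → {0,1,2,3,4} (no change)
  #9 pop 3: in={0,1,2,3,4} → {0,1,2,3,4} (no change)
  #10 pop 4: in={0,1,2,3,4} → {0,1,2,3,4} (no change)

Fixpoint:
  val[0] = {0,1,2,3,4}
  val[1] = {0,1,2,3,4}
  val[2] = {2,3,4}
  val[3] = {0,1,2,3,4}
  val[4] = {0,1,2,3,4}
  val[5] = {0,1,2,3}
  val[6] = {0,1,2,3,4}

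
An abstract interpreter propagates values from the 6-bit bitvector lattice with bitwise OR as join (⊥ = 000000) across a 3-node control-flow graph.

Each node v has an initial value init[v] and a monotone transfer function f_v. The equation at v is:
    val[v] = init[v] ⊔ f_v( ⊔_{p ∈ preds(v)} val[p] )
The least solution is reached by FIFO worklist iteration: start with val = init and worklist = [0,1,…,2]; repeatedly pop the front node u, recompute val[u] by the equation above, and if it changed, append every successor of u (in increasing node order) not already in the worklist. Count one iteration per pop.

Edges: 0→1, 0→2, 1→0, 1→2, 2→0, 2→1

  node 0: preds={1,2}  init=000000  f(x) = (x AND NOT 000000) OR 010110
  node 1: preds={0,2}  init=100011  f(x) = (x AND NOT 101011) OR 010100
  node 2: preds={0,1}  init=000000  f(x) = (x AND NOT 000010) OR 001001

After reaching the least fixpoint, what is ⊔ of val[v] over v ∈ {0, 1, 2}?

111111

Iteration log — 6 steps:
  step 1. node 0  ⊔preds=100011  new=110111  old=000000  +wl: 
  step 2. node 1  ⊔preds=110111  new=110111  old=100011  +wl: 0
  step 3. node 2  ⊔preds=110111  new=111101  old=000000  +wl: 1
  step 4. node 0  ⊔preds=111111  new=111111  old=110111  +wl: 2
  step 5. node 1  ⊔preds=111111  new=110111  stable
  step 6. node 2  ⊔preds=111111  new=111101  stable

Least fixpoint reached:
  node 0: 111111
  node 1: 110111
  node 2: 111101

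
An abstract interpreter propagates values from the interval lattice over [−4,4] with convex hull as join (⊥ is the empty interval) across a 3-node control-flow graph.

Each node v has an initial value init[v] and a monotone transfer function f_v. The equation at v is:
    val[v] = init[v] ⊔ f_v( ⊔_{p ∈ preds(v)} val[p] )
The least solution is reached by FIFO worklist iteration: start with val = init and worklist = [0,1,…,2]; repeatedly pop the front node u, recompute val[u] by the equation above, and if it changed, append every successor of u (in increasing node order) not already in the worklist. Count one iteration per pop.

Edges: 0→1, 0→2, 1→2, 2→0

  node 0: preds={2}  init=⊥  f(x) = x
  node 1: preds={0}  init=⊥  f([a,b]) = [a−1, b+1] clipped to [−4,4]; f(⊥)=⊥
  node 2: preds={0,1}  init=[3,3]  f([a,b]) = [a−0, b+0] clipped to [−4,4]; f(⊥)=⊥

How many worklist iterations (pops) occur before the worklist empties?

Worklist (24 pops):
  #1 pop 0: in=[3,3] → [3,3] (was ⊥); enqueue []
  #2 pop 1: in=[3,3] → [2,4] (was ⊥); enqueue []
  #3 pop 2: in=[2,4] → [2,4] (was [3,3]); enqueue [0]
  #4 pop 0: in=[2,4] → [2,4] (was [3,3]); enqueue [1,2]
  #5 pop 1: in=[2,4] → [1,4] (was [2,4]); enqueue []
  #6 pop 2: in=[1,4] → [1,4] (was [2,4]); enqueue [0]
  #7 pop 0: in=[1,4] → [1,4] (was [2,4]); enqueue [1,2]
  #8 pop 1: in=[1,4] → [0,4] (was [1,4]); enqueue []
  #9 pop 2: in=[0,4] → [0,4] (was [1,4]); enqueue [0]
  #10 pop 0: in=[0,4] → [0,4] (was [1,4]); enqueue [1,2]
  #11 pop 1: in=[0,4] → [-1,4] (was [0,4]); enqueue []
  #12 pop 2: in=[-1,4] → [-1,4] (was [0,4]); enqueue [0]
  #13 pop 0: in=[-1,4] → [-1,4] (was [0,4]); enqueue [1,2]
  #14 pop 1: in=[-1,4] → [-2,4] (was [-1,4]); enqueue []
  #15 pop 2: in=[-2,4] → [-2,4] (was [-1,4]); enqueue [0]
  #16 pop 0: in=[-2,4] → [-2,4] (was [-1,4]); enqueue [1,2]
  #17 pop 1: in=[-2,4] → [-3,4] (was [-2,4]); enqueue []
  #18 pop 2: in=[-3,4] → [-3,4] (was [-2,4]); enqueue [0]
  #19 pop 0: in=[-3,4] → [-3,4] (was [-2,4]); enqueue [1,2]
  #20 pop 1: in=[-3,4] → [-4,4] (was [-3,4]); enqueue []
  #21 pop 2: in=[-4,4] → [-4,4] (was [-3,4]); enqueue [0]
  #22 pop 0: in=[-4,4] → [-4,4] (was [-3,4]); enqueue [1,2]
  #23 pop 1: in=[-4,4] → [-4,4] (no change)
  #24 pop 2: in=[-4,4] → [-4,4] (no change)

Fixpoint:
  val[0] = [-4,4]
  val[1] = [-4,4]
  val[2] = [-4,4]

24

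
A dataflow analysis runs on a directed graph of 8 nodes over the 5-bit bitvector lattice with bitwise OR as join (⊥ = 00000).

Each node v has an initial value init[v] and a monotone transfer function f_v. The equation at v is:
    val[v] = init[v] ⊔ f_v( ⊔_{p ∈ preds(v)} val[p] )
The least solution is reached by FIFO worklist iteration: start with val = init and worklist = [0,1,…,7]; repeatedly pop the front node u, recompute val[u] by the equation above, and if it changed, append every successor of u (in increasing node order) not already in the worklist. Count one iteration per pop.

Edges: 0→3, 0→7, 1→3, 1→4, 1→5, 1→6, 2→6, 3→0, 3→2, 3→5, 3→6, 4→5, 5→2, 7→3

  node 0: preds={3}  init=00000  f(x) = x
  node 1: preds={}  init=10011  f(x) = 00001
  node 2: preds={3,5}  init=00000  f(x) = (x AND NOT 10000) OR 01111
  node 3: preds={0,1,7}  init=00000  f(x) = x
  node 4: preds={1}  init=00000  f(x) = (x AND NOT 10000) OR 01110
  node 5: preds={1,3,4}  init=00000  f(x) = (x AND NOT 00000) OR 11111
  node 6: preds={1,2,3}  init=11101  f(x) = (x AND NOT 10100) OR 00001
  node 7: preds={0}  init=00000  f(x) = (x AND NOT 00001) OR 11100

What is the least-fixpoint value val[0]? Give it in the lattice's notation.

Trace (18 dequeues):
  [1] u=0 | in 00000 | out 00000 | ==
  [2] u=1 | in 00000 | out 10011 | ==
  [3] u=2 | in 00000 | out 01111 | prev 00000 | push {}
  [4] u=3 | in 10011 | out 10011 | prev 00000 | push {0,2}
  [5] u=4 | in 10011 | out 01111 | prev 00000 | push {}
  [6] u=5 | in 11111 | out 11111 | prev 00000 | push {}
  [7] u=6 | in 11111 | out 11111 | prev 11101 | push {}
  [8] u=7 | in 00000 | out 11100 | prev 00000 | push {3}
  [9] u=0 | in 10011 | out 10011 | prev 00000 | push {7}
  [10] u=2 | in 11111 | out 01111 | ==
  [11] u=3 | in 11111 | out 11111 | prev 10011 | push {0,2,5,6}
  [12] u=7 | in 10011 | out 11110 | prev 11100 | push {3}
  [13] u=0 | in 11111 | out 11111 | prev 10011 | push {7}
  [14] u=2 | in 11111 | out 01111 | ==
  [15] u=5 | in 11111 | out 11111 | ==
  [16] u=6 | in 11111 | out 11111 | ==
  [17] u=3 | in 11111 | out 11111 | ==
  [18] u=7 | in 11111 | out 11110 | ==

Converged values:
  [0] 11111
  [1] 10011
  [2] 01111
  [3] 11111
  [4] 01111
  [5] 11111
  [6] 11111
  [7] 11110

11111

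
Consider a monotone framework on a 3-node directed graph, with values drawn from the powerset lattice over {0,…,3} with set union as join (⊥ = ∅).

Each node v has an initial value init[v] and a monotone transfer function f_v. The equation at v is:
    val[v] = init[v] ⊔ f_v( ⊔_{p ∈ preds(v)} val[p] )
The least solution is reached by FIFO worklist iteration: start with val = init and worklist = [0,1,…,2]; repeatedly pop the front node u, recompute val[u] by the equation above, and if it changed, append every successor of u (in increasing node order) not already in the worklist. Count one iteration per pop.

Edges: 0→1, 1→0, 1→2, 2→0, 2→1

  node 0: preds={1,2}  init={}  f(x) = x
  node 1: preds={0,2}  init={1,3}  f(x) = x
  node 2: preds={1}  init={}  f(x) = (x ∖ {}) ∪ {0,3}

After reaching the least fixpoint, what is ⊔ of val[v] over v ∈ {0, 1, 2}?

{0,1,3}

Iteration log — 7 steps:
  step 1. node 0  ⊔preds={1,3}  new={1,3}  old={}  +wl: 
  step 2. node 1  ⊔preds={1,3}  new={1,3}  stable
  step 3. node 2  ⊔preds={1,3}  new={0,1,3}  old={}  +wl: 0,1
  step 4. node 0  ⊔preds={0,1,3}  new={0,1,3}  old={1,3}  +wl: 
  step 5. node 1  ⊔preds={0,1,3}  new={0,1,3}  old={1,3}  +wl: 0,2
  step 6. node 0  ⊔preds={0,1,3}  new={0,1,3}  stable
  step 7. node 2  ⊔preds={0,1,3}  new={0,1,3}  stable

Least fixpoint reached:
  node 0: {0,1,3}
  node 1: {0,1,3}
  node 2: {0,1,3}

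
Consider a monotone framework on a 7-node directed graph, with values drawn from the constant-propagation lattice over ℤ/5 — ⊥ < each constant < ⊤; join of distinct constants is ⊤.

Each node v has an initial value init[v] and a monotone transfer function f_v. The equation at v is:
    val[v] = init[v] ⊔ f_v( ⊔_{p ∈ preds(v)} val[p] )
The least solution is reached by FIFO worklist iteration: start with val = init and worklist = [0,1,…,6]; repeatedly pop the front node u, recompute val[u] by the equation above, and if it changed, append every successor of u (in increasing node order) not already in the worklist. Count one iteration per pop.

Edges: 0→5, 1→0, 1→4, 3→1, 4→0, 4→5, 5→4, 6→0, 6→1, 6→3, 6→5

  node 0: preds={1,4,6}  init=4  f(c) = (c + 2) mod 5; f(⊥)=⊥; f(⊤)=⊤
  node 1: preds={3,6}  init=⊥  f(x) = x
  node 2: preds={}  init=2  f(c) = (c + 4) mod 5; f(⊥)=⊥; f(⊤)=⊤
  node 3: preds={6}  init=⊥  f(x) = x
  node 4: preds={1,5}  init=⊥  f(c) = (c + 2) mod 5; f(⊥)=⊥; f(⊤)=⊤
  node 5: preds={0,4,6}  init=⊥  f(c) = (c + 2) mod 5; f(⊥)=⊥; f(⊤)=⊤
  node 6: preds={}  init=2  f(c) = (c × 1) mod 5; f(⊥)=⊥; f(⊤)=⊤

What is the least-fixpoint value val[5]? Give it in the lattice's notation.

Iteration log — 12 steps:
  step 1. node 0  ⊔preds=2  new=4  stable
  step 2. node 1  ⊔preds=2  new=2  old=⊥  +wl: 0
  step 3. node 2  ⊔preds=⊥  new=2  stable
  step 4. node 3  ⊔preds=2  new=2  old=⊥  +wl: 1
  step 5. node 4  ⊔preds=2  new=4  old=⊥  +wl: 
  step 6. node 5  ⊔preds=⊤  new=⊤  old=⊥  +wl: 4
  step 7. node 6  ⊔preds=⊥  new=2  stable
  step 8. node 0  ⊔preds=⊤  new=⊤  old=4  +wl: 5
  step 9. node 1  ⊔preds=2  new=2  stable
  step 10. node 4  ⊔preds=⊤  new=⊤  old=4  +wl: 0
  step 11. node 5  ⊔preds=⊤  new=⊤  stable
  step 12. node 0  ⊔preds=⊤  new=⊤  stable

Least fixpoint reached:
  node 0: ⊤
  node 1: 2
  node 2: 2
  node 3: 2
  node 4: ⊤
  node 5: ⊤
  node 6: 2

⊤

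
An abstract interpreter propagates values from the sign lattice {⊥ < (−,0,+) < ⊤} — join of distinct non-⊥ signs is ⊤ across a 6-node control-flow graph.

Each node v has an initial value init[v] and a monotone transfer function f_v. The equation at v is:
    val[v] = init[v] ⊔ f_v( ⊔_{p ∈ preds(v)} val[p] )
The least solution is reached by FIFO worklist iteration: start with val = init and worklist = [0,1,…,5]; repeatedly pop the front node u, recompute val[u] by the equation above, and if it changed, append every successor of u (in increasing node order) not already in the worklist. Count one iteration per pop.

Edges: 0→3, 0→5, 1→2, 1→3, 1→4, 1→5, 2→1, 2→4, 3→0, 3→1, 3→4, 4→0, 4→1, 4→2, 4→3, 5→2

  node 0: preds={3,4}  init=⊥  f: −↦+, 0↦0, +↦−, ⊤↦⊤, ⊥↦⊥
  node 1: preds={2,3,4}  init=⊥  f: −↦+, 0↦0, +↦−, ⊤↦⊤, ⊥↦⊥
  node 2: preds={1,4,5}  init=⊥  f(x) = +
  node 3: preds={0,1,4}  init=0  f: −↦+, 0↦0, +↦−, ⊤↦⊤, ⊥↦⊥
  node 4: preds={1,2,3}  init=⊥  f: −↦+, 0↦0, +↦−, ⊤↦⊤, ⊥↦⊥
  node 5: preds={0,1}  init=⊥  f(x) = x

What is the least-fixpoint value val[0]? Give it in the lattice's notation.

⊤

Trace (15 dequeues):
  [1] u=0 | in 0 | out 0 | prev ⊥ | push {}
  [2] u=1 | in 0 | out 0 | prev ⊥ | push {}
  [3] u=2 | in 0 | out + | prev ⊥ | push {1}
  [4] u=3 | in 0 | out 0 | ==
  [5] u=4 | in ⊤ | out ⊤ | prev ⊥ | push {0,2,3}
  [6] u=5 | in 0 | out 0 | prev ⊥ | push {}
  [7] u=1 | in ⊤ | out ⊤ | prev 0 | push {4,5}
  [8] u=0 | in ⊤ | out ⊤ | prev 0 | push {}
  [9] u=2 | in ⊤ | out + | ==
  [10] u=3 | in ⊤ | out ⊤ | prev 0 | push {0,1}
  [11] u=4 | in ⊤ | out ⊤ | ==
  [12] u=5 | in ⊤ | out ⊤ | prev 0 | push {2}
  [13] u=0 | in ⊤ | out ⊤ | ==
  [14] u=1 | in ⊤ | out ⊤ | ==
  [15] u=2 | in ⊤ | out + | ==

Converged values:
  [0] ⊤
  [1] ⊤
  [2] +
  [3] ⊤
  [4] ⊤
  [5] ⊤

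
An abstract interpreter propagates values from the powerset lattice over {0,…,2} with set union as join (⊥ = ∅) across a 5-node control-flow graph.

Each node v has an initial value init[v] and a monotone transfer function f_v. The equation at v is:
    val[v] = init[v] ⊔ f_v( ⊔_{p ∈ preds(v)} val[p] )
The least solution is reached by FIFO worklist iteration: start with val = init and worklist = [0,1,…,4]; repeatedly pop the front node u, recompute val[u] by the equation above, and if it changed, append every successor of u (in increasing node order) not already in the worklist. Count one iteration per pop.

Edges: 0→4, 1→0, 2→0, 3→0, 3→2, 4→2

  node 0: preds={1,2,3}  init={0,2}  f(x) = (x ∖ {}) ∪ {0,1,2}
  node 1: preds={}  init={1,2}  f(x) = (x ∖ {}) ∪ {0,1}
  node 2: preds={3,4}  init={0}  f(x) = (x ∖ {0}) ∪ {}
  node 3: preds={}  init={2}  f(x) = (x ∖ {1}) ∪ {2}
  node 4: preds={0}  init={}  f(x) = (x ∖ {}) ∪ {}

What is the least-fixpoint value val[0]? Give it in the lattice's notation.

Iteration log — 8 steps:
  step 1. node 0  ⊔preds={0,1,2}  new={0,1,2}  old={0,2}  +wl: 
  step 2. node 1  ⊔preds={}  new={0,1,2}  old={1,2}  +wl: 0
  step 3. node 2  ⊔preds={2}  new={0,2}  old={0}  +wl: 
  step 4. node 3  ⊔preds={}  new={2}  stable
  step 5. node 4  ⊔preds={0,1,2}  new={0,1,2}  old={}  +wl: 2
  step 6. node 0  ⊔preds={0,1,2}  new={0,1,2}  stable
  step 7. node 2  ⊔preds={0,1,2}  new={0,1,2}  old={0,2}  +wl: 0
  step 8. node 0  ⊔preds={0,1,2}  new={0,1,2}  stable

Least fixpoint reached:
  node 0: {0,1,2}
  node 1: {0,1,2}
  node 2: {0,1,2}
  node 3: {2}
  node 4: {0,1,2}

{0,1,2}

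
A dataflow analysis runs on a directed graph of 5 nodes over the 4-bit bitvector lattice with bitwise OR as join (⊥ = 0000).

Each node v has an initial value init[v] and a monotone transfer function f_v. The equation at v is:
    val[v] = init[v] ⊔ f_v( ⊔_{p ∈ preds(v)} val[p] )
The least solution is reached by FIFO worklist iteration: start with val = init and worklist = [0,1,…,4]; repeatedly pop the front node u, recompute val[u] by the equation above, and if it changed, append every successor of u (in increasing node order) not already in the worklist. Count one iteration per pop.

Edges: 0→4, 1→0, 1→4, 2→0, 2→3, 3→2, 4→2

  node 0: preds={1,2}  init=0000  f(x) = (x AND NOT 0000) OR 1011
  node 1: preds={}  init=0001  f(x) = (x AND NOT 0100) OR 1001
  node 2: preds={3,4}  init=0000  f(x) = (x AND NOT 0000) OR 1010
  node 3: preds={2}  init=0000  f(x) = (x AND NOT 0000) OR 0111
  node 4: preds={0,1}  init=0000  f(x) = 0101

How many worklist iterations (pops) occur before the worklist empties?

Iteration log — 10 steps:
  step 1. node 0  ⊔preds=0001  new=1011  old=0000  +wl: 
  step 2. node 1  ⊔preds=0000  new=1001  old=0001  +wl: 0
  step 3. node 2  ⊔preds=0000  new=1010  old=0000  +wl: 
  step 4. node 3  ⊔preds=1010  new=1111  old=0000  +wl: 2
  step 5. node 4  ⊔preds=1011  new=0101  old=0000  +wl: 
  step 6. node 0  ⊔preds=1011  new=1011  stable
  step 7. node 2  ⊔preds=1111  new=1111  old=1010  +wl: 0,3
  step 8. node 0  ⊔preds=1111  new=1111  old=1011  +wl: 4
  step 9. node 3  ⊔preds=1111  new=1111  stable
  step 10. node 4  ⊔preds=1111  new=0101  stable

Least fixpoint reached:
  node 0: 1111
  node 1: 1001
  node 2: 1111
  node 3: 1111
  node 4: 0101

10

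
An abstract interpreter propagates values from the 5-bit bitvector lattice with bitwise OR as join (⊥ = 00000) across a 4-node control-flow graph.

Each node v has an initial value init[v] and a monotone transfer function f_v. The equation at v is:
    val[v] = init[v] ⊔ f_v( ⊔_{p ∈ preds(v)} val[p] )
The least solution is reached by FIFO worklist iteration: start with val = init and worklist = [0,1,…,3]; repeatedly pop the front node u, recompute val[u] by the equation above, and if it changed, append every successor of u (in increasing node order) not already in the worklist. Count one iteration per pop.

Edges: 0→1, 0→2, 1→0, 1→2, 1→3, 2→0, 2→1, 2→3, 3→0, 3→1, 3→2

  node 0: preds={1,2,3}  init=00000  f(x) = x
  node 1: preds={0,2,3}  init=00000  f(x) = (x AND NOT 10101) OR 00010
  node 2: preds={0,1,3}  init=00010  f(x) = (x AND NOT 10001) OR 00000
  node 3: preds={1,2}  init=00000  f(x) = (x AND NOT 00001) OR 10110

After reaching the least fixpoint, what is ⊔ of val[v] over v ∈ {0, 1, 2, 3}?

Worklist (10 pops):
  #1 pop 0: in=00010 → 00010 (was 00000); enqueue []
  #2 pop 1: in=00010 → 00010 (was 00000); enqueue [0]
  #3 pop 2: in=00010 → 00010 (no change)
  #4 pop 3: in=00010 → 10110 (was 00000); enqueue [1,2]
  #5 pop 0: in=10110 → 10110 (was 00010); enqueue []
  #6 pop 1: in=10110 → 00010 (no change)
  #7 pop 2: in=10110 → 00110 (was 00010); enqueue [0,1,3]
  #8 pop 0: in=10110 → 10110 (no change)
  #9 pop 1: in=10110 → 00010 (no change)
  #10 pop 3: in=00110 → 10110 (no change)

Fixpoint:
  val[0] = 10110
  val[1] = 00010
  val[2] = 00110
  val[3] = 10110

10110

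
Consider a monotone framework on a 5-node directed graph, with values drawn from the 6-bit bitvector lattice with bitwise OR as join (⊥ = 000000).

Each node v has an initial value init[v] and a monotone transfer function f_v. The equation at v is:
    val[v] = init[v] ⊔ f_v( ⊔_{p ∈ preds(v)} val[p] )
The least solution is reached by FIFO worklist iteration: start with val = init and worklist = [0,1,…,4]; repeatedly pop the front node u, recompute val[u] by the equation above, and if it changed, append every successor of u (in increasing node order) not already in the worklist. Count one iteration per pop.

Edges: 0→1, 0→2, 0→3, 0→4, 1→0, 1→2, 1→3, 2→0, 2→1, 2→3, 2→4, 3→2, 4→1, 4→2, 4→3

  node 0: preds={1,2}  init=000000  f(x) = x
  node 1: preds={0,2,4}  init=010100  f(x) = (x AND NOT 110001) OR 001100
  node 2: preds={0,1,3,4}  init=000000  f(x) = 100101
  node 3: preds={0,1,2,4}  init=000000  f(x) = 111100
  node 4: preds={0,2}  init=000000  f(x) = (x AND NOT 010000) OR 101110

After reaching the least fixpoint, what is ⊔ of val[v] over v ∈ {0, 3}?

Trace (15 dequeues):
  [1] u=0 | in 010100 | out 010100 | prev 000000 | push {}
  [2] u=1 | in 010100 | out 011100 | prev 010100 | push {0}
  [3] u=2 | in 011100 | out 100101 | prev 000000 | push {1}
  [4] u=3 | in 111101 | out 111100 | prev 000000 | push {2}
  [5] u=4 | in 110101 | out 101111 | prev 000000 | push {3}
  [6] u=0 | in 111101 | out 111101 | prev 010100 | push {4}
  [7] u=1 | in 111111 | out 011110 | prev 011100 | push {0}
  [8] u=2 | in 111111 | out 100101 | ==
  [9] u=3 | in 111111 | out 111100 | ==
  [10] u=4 | in 111101 | out 101111 | ==
  [11] u=0 | in 111111 | out 111111 | prev 111101 | push {1,2,3,4}
  [12] u=1 | in 111111 | out 011110 | ==
  [13] u=2 | in 111111 | out 100101 | ==
  [14] u=3 | in 111111 | out 111100 | ==
  [15] u=4 | in 111111 | out 101111 | ==

Converged values:
  [0] 111111
  [1] 011110
  [2] 100101
  [3] 111100
  [4] 101111

111111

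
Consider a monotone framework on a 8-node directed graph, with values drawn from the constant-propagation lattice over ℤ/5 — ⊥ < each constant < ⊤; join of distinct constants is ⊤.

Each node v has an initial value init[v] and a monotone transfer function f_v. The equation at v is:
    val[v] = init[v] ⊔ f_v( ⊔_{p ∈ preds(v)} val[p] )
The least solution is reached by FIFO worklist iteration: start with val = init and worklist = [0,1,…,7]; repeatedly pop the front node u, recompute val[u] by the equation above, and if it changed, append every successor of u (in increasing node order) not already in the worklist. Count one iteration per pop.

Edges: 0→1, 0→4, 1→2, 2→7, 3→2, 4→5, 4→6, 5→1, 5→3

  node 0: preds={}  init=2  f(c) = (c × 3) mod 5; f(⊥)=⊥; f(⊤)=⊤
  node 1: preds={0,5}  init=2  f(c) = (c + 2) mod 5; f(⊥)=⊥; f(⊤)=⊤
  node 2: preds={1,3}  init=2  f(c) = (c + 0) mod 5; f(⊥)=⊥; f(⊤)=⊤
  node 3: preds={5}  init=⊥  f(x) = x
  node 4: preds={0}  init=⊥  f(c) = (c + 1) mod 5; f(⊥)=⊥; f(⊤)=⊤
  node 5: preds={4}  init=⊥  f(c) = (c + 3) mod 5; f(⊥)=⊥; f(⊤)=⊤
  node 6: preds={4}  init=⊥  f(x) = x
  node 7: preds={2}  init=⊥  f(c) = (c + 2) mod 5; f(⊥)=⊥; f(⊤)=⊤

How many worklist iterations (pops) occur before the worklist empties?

Iteration log — 11 steps:
  step 1. node 0  ⊔preds=⊥  new=2  stable
  step 2. node 1  ⊔preds=2  new=⊤  old=2  +wl: 
  step 3. node 2  ⊔preds=⊤  new=⊤  old=2  +wl: 
  step 4. node 3  ⊔preds=⊥  new=⊥  stable
  step 5. node 4  ⊔preds=2  new=3  old=⊥  +wl: 
  step 6. node 5  ⊔preds=3  new=1  old=⊥  +wl: 1,3
  step 7. node 6  ⊔preds=3  new=3  old=⊥  +wl: 
  step 8. node 7  ⊔preds=⊤  new=⊤  old=⊥  +wl: 
  step 9. node 1  ⊔preds=⊤  new=⊤  stable
  step 10. node 3  ⊔preds=1  new=1  old=⊥  +wl: 2
  step 11. node 2  ⊔preds=⊤  new=⊤  stable

Least fixpoint reached:
  node 0: 2
  node 1: ⊤
  node 2: ⊤
  node 3: 1
  node 4: 3
  node 5: 1
  node 6: 3
  node 7: ⊤

11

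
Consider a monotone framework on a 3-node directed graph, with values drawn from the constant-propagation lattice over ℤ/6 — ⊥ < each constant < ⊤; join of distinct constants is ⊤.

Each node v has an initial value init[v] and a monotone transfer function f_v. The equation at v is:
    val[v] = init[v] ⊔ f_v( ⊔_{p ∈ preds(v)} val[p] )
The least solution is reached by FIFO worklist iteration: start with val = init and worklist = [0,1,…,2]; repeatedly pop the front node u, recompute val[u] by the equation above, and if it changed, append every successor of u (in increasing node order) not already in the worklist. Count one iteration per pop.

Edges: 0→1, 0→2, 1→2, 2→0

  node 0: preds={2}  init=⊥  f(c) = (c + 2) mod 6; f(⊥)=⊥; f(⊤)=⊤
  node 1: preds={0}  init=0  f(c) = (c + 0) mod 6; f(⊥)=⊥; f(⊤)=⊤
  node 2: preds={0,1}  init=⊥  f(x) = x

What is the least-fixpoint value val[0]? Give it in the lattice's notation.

Trace (9 dequeues):
  [1] u=0 | in ⊥ | out ⊥ | ==
  [2] u=1 | in ⊥ | out 0 | ==
  [3] u=2 | in 0 | out 0 | prev ⊥ | push {0}
  [4] u=0 | in 0 | out 2 | prev ⊥ | push {1,2}
  [5] u=1 | in 2 | out ⊤ | prev 0 | push {}
  [6] u=2 | in ⊤ | out ⊤ | prev 0 | push {0}
  [7] u=0 | in ⊤ | out ⊤ | prev 2 | push {1,2}
  [8] u=1 | in ⊤ | out ⊤ | ==
  [9] u=2 | in ⊤ | out ⊤ | ==

Converged values:
  [0] ⊤
  [1] ⊤
  [2] ⊤

⊤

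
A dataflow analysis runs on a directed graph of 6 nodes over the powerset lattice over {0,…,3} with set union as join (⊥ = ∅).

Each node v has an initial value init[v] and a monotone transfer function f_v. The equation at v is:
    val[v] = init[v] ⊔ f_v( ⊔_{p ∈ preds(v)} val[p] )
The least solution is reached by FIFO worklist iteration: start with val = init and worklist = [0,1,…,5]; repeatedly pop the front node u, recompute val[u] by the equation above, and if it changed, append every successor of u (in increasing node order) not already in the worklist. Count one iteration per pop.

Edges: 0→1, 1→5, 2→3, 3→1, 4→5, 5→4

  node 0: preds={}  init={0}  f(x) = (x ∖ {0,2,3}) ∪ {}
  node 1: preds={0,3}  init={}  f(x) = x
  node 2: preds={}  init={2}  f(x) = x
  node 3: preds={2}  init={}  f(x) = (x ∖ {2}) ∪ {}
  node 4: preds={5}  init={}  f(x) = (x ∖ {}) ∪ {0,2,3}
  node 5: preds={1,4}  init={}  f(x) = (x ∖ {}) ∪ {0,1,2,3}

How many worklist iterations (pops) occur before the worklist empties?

Iteration log — 8 steps:
  step 1. node 0  ⊔preds={}  new={0}  stable
  step 2. node 1  ⊔preds={0}  new={0}  old={}  +wl: 
  step 3. node 2  ⊔preds={}  new={2}  stable
  step 4. node 3  ⊔preds={2}  new={}  stable
  step 5. node 4  ⊔preds={}  new={0,2,3}  old={}  +wl: 
  step 6. node 5  ⊔preds={0,2,3}  new={0,1,2,3}  old={}  +wl: 4
  step 7. node 4  ⊔preds={0,1,2,3}  new={0,1,2,3}  old={0,2,3}  +wl: 5
  step 8. node 5  ⊔preds={0,1,2,3}  new={0,1,2,3}  stable

Least fixpoint reached:
  node 0: {0}
  node 1: {0}
  node 2: {2}
  node 3: {}
  node 4: {0,1,2,3}
  node 5: {0,1,2,3}

8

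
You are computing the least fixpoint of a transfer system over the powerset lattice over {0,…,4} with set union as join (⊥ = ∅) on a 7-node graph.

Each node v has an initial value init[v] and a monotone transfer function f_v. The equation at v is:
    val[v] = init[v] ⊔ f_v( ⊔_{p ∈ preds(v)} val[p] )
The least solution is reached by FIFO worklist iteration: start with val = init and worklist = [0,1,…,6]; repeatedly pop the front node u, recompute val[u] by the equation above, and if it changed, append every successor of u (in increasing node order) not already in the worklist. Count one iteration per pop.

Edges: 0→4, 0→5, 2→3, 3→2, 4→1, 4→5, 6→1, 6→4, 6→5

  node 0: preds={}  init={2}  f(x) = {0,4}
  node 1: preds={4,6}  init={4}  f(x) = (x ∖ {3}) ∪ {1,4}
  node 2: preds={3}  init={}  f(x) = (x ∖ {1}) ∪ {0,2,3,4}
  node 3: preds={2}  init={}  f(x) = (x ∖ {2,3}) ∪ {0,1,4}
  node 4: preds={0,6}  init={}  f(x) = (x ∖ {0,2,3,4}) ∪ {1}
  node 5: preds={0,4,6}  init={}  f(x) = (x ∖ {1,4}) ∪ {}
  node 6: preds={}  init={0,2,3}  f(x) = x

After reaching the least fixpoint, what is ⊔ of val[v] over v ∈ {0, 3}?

{0,1,2,4}

Trace (9 dequeues):
  [1] u=0 | in {} | out {0,2,4} | prev {2} | push {}
  [2] u=1 | in {0,2,3} | out {0,1,2,4} | prev {4} | push {}
  [3] u=2 | in {} | out {0,2,3,4} | prev {} | push {}
  [4] u=3 | in {0,2,3,4} | out {0,1,4} | prev {} | push {2}
  [5] u=4 | in {0,2,3,4} | out {1} | prev {} | push {1}
  [6] u=5 | in {0,1,2,3,4} | out {0,2,3} | prev {} | push {}
  [7] u=6 | in {} | out {0,2,3} | ==
  [8] u=2 | in {0,1,4} | out {0,2,3,4} | ==
  [9] u=1 | in {0,1,2,3} | out {0,1,2,4} | ==

Converged values:
  [0] {0,2,4}
  [1] {0,1,2,4}
  [2] {0,2,3,4}
  [3] {0,1,4}
  [4] {1}
  [5] {0,2,3}
  [6] {0,2,3}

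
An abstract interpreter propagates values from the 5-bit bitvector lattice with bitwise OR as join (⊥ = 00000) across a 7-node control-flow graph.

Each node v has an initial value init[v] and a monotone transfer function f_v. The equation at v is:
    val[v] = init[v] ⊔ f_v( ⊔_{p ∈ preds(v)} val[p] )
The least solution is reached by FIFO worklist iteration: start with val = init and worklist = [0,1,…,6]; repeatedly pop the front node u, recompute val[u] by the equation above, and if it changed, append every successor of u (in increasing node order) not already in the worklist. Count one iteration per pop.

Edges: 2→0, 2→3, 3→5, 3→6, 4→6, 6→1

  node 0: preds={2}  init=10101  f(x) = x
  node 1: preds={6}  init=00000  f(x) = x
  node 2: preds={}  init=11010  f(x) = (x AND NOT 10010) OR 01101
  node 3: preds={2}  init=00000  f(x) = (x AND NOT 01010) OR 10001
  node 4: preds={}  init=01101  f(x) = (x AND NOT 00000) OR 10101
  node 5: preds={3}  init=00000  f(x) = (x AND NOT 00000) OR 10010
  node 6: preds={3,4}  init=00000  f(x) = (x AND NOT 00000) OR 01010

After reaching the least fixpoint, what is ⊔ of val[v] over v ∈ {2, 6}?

11111

Worklist (9 pops):
  #1 pop 0: in=11010 → 11111 (was 10101); enqueue []
  #2 pop 1: in=00000 → 00000 (no change)
  #3 pop 2: in=00000 → 11111 (was 11010); enqueue [0]
  #4 pop 3: in=11111 → 10101 (was 00000); enqueue []
  #5 pop 4: in=00000 → 11101 (was 01101); enqueue []
  #6 pop 5: in=10101 → 10111 (was 00000); enqueue []
  #7 pop 6: in=11101 → 11111 (was 00000); enqueue [1]
  #8 pop 0: in=11111 → 11111 (no change)
  #9 pop 1: in=11111 → 11111 (was 00000); enqueue []

Fixpoint:
  val[0] = 11111
  val[1] = 11111
  val[2] = 11111
  val[3] = 10101
  val[4] = 11101
  val[5] = 10111
  val[6] = 11111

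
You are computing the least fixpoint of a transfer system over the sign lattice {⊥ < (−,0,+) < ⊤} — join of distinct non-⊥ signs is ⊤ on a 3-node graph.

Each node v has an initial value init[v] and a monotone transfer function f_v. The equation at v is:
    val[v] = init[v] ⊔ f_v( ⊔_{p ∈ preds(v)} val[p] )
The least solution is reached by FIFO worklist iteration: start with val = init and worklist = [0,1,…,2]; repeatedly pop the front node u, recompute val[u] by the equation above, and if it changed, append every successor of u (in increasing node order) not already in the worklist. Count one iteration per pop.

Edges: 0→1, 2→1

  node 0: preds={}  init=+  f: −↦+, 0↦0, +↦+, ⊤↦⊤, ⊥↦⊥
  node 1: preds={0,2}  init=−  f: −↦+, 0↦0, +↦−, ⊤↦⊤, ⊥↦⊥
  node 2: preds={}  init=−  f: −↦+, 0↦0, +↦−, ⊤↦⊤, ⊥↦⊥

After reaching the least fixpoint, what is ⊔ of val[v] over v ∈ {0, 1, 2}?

Iteration log — 3 steps:
  step 1. node 0  ⊔preds=⊥  new=+  stable
  step 2. node 1  ⊔preds=⊤  new=⊤  old=−  +wl: 
  step 3. node 2  ⊔preds=⊥  new=−  stable

Least fixpoint reached:
  node 0: +
  node 1: ⊤
  node 2: −

⊤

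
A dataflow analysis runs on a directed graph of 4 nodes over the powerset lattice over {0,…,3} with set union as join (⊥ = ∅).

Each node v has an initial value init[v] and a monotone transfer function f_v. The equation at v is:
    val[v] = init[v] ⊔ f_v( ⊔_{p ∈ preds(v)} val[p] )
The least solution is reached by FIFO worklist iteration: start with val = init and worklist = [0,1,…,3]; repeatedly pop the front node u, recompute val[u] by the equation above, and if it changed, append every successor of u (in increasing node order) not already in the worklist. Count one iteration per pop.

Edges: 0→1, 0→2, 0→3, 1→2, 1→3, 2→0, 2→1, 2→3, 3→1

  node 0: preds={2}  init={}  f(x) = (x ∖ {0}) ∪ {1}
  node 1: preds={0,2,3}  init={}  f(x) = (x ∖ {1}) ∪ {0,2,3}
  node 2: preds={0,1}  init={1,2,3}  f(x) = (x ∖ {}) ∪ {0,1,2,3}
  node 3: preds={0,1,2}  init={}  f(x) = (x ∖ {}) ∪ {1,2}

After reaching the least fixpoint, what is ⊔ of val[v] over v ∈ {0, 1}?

Worklist (6 pops):
  #1 pop 0: in={1,2,3} → {1,2,3} (was {}); enqueue []
  #2 pop 1: in={1,2,3} → {0,2,3} (was {}); enqueue []
  #3 pop 2: in={0,1,2,3} → {0,1,2,3} (was {1,2,3}); enqueue [0,1]
  #4 pop 3: in={0,1,2,3} → {0,1,2,3} (was {}); enqueue []
  #5 pop 0: in={0,1,2,3} → {1,2,3} (no change)
  #6 pop 1: in={0,1,2,3} → {0,2,3} (no change)

Fixpoint:
  val[0] = {1,2,3}
  val[1] = {0,2,3}
  val[2] = {0,1,2,3}
  val[3] = {0,1,2,3}

{0,1,2,3}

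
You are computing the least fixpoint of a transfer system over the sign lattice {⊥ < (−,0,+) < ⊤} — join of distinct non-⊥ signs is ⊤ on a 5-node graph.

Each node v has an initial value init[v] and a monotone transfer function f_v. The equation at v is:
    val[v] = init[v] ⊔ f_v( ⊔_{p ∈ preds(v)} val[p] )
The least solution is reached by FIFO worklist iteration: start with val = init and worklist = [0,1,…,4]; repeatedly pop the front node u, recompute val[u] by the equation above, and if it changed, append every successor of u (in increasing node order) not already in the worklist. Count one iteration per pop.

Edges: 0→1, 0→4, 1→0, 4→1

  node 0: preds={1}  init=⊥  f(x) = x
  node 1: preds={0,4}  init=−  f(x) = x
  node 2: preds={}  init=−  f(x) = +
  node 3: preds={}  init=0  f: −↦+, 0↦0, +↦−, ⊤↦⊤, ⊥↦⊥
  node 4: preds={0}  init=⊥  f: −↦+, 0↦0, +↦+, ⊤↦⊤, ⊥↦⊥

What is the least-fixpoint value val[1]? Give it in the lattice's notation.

Worklist (10 pops):
  #1 pop 0: in=− → − (was ⊥); enqueue []
  #2 pop 1: in=− → − (no change)
  #3 pop 2: in=⊥ → ⊤ (was −); enqueue []
  #4 pop 3: in=⊥ → 0 (no change)
  #5 pop 4: in=− → + (was ⊥); enqueue [1]
  #6 pop 1: in=⊤ → ⊤ (was −); enqueue [0]
  #7 pop 0: in=⊤ → ⊤ (was −); enqueue [1,4]
  #8 pop 1: in=⊤ → ⊤ (no change)
  #9 pop 4: in=⊤ → ⊤ (was +); enqueue [1]
  #10 pop 1: in=⊤ → ⊤ (no change)

Fixpoint:
  val[0] = ⊤
  val[1] = ⊤
  val[2] = ⊤
  val[3] = 0
  val[4] = ⊤

⊤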